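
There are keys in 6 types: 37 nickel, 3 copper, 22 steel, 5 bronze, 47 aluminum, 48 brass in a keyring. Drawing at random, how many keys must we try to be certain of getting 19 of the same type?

81

Treat the 6 types as pigeonholes.
In the worst case we take at most 18 of each type, but all 3 copper and all 5 bronze (fewer than 18), giving 18 + 3 + 18 + 5 + 18 + 18 = 80.
One more key then forces some type to 19, so 80 + 1 = 81.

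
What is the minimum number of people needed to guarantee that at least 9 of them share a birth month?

97

There are 12 months of the year acting as pigeonholes.
With 12 × 8 = 96 people we could place exactly 8 in each, with no class reaching 9.
One more forces some class to hold 9, so 96 + 1 = 97.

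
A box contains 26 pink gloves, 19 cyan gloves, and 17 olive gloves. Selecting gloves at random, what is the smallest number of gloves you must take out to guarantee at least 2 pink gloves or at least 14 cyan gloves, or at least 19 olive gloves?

The worst case stops just short of every target: 1 pink, 13 cyan, all 17 olive — 1 + 13 + 17 = 31 gloves.
One more glove must push some color to its target, so 31 + 1 = 32.

32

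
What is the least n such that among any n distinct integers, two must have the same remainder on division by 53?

Two integers differ by a multiple of 53 exactly when they share a remainder mod 53.
There are 53 residue classes mod 53, so 53 integers can all lie in distinct classes.
One more integer must repeat a residue, giving a difference divisible by 53. So n = 53 + 1 = 54.

54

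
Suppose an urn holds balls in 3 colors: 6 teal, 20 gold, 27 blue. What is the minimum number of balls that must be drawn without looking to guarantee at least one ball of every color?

The hardest color to obtain is teal: we could draw every other ball first — 53 − 6 = 47 balls — without a single teal one.
The next draw must be teal, so 47 + 1 = 48.

48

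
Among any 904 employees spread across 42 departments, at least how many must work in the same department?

22

The 904 employees fall into 42 departments.
If each of the 42 departments held at most 21, the total would be at most 42 × 21 = 882 < 904, a contradiction.
So at least one holds ⌈904/42⌉ = 22.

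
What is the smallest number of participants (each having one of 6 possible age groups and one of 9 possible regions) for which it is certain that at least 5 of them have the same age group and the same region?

There are 6 × 9 = 54 (age group, region) combinations acting as pigeonholes.
With 54 × 4 = 216 participants we could place exactly 4 in each, with no (age group, region) pair reaching 5.
One more forces some (age group, region) pair to hold 5, so 216 + 1 = 217.

217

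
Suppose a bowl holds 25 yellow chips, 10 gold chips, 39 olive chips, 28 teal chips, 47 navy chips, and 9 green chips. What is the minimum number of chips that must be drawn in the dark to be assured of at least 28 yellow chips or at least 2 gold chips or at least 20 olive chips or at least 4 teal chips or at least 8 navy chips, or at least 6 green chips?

61

Each of the 6 colors has its own threshold; avoid all of them simultaneously.
The worst case stops just short of every target: all 25 yellow, 1 gold, 19 olive, 3 teal, 7 navy, 5 green — 25 + 1 + 19 + 3 + 7 + 5 = 60 chips.
One more chip must push some color to its target, so 60 + 1 = 61.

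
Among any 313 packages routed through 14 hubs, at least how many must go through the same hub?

23

The 313 packages fall into 14 hubs.
If each of the 14 hubs held at most 22, the total would be at most 14 × 22 = 308 < 313, a contradiction.
So at least one holds ⌈313/14⌉ = 23.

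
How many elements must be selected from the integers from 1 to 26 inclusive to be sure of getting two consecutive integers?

Partition {1, …, 26} into 13 pairs: {1,2}, {3,4}, …, {25,26}.
Choosing 13 integers — say the 13 even numbers 2, 4, …, 26 — takes one from each pair and avoids the property.
Choosing 14 forces two into the same pair by pigeonhole, and those are consecutive. So 14.

14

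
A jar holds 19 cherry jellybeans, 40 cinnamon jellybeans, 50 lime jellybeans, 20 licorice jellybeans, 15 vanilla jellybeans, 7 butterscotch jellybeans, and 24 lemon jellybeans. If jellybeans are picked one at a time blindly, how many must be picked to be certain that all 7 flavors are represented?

169

The hardest flavor to obtain is butterscotch: we could draw every other jellybean first — 175 − 7 = 168 jellybeans — without a single butterscotch one.
The next draw must be butterscotch, so 168 + 1 = 169.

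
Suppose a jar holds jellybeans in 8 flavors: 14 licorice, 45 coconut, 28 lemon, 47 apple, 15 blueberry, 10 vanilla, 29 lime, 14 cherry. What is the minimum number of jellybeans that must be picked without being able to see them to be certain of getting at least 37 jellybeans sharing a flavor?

Treat the 8 flavors as pigeonholes.
In the worst case we take at most 36 of each flavor, but all 14 licorice, all 28 lemon, all 15 blueberry, all 10 vanilla, all 29 lime, and all 14 cherry (fewer than 36), giving 14 + 36 + 28 + 36 + 15 + 10 + 29 + 14 = 182.
One more jellybean then forces some flavor to 37, so 182 + 1 = 183.

183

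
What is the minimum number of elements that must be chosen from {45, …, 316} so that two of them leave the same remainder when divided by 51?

52

Group the integers by remainder mod 51; there are 51 residue classes, each nonempty in this range.
Choosing one from each class (51 integers) avoids any shared remainder.
One more choice must repeat a class, so two differ by a multiple of 51. Hence 51 + 1 = 52.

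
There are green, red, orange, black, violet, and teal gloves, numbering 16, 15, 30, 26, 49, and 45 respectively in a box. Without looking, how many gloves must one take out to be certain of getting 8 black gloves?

163

The worst case draws every non-black glove first: 16 + 15 + 30 + 49 + 45 = 155.
The next 8 draws are then forced to be black, giving 155 + 8 = 163.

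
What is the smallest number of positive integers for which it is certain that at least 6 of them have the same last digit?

51

There are 10 possible last digits acting as pigeonholes.
With 10 × 5 = 50 positive integers we could place exactly 5 in each, with no class reaching 6.
One more forces some class to hold 6, so 50 + 1 = 51.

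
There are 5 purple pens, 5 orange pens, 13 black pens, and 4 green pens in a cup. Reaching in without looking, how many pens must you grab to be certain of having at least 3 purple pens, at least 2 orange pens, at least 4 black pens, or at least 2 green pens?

The worst case stops just short of every target: 2 purple, 1 orange, 3 black, 1 green — 2 + 1 + 3 + 1 = 7 pens.
One more pen must push some ink color to its target, so 7 + 1 = 8.

8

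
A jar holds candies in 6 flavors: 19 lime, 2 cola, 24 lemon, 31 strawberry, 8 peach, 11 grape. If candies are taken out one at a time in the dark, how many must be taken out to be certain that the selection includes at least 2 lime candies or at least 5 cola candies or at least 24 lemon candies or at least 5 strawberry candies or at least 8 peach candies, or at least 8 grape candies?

The worst case stops just short of every target: 1 lime, all 2 cola, 23 lemon, 4 strawberry, 7 peach, 7 grape — 1 + 2 + 23 + 4 + 7 + 7 = 44 candies.
One more candy must push some flavor to its target, so 44 + 1 = 45.

45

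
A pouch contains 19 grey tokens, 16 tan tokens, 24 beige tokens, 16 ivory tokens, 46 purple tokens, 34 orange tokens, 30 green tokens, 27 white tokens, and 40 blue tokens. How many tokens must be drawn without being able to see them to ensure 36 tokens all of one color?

Treat the 9 colors as pigeonholes.
In the worst case we take at most 35 of each color, but all 19 grey, all 16 tan, all 24 beige, all 16 ivory, all 34 orange, all 30 green, and all 27 white (fewer than 35), giving 19 + 16 + 24 + 16 + 35 + 34 + 30 + 27 + 35 = 236.
One more token then forces some color to 36, so 236 + 1 = 237.

237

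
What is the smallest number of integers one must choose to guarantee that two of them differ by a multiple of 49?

Two integers differ by a multiple of 49 exactly when they share a remainder mod 49.
There are 49 residue classes mod 49, so 49 integers can all lie in distinct classes.
One more integer must repeat a residue, giving a difference divisible by 49. So n = 49 + 1 = 50.

50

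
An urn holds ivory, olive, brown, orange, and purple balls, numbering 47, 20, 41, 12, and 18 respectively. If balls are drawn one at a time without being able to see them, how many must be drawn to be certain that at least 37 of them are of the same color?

123

In the worst case we take at most 36 of each color, but all 20 olive, all 12 orange, and all 18 purple (fewer than 36), giving 36 + 20 + 36 + 12 + 18 = 122.
One more ball then forces some color to 37, so 122 + 1 = 123.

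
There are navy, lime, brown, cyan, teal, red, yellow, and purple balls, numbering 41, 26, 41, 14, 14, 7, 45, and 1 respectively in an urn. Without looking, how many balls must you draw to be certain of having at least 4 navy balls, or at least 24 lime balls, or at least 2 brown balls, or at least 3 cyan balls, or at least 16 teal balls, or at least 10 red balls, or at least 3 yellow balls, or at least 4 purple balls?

54

The worst case stops just short of every target: 3 navy, 23 lime, 1 brown, 2 cyan, all 14 teal, all 7 red, 2 yellow, all 1 purple — 3 + 23 + 1 + 2 + 14 + 7 + 2 + 1 = 53 balls.
One more ball must push some color to its target, so 53 + 1 = 54.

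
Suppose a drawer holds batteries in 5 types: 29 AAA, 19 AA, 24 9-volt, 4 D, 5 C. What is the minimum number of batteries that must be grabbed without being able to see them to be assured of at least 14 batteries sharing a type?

49

In the worst case we take at most 13 of each type, but all 4 D and all 5 C (fewer than 13), giving 13 + 13 + 13 + 4 + 5 = 48.
One more battery then forces some type to 14, so 48 + 1 = 49.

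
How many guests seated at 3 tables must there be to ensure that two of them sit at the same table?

There are 3 tables acting as pigeonholes.
With 3 guests we could place one in each, avoiding any repeat.
One more forces some class to hold 2, so 3 + 1 = 4.

4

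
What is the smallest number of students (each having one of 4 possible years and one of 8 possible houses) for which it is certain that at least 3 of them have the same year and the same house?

65

There are 4 × 8 = 32 (year, house) combinations acting as pigeonholes.
With 32 × 2 = 64 students we could place exactly 2 in each, with no (year, house) pair reaching 3.
One more forces some (year, house) pair to hold 3, so 64 + 1 = 65.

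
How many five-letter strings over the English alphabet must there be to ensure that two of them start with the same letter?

There are 26 possible first letters acting as pigeonholes.
With 26 five-letter strings over the English alphabet we could place one in each, avoiding any repeat.
One more forces some class to hold 2, so 26 + 1 = 27.

27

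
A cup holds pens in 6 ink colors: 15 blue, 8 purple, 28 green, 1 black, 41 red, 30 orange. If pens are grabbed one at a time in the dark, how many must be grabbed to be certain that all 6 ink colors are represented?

123

The hardest ink color to obtain is black: we could draw every other pen first — 123 − 1 = 122 pens — without a single black one.
The next draw must be black, so 122 + 1 = 123.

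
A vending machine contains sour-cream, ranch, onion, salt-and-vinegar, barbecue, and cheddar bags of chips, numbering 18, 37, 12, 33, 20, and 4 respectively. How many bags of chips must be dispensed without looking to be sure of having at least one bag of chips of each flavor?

The hardest flavor to obtain is cheddar: we could draw every other bag of chips first — 124 − 4 = 120 bags of chips — without a single cheddar one.
The next draw must be cheddar, so 120 + 1 = 121.

121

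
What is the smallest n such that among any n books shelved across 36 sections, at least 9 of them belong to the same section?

There are 36 sections acting as pigeonholes.
With 36 × 8 = 288 books we could place exactly 8 in each, with no class reaching 9.
One more forces some class to hold 9, so 288 + 1 = 289.

289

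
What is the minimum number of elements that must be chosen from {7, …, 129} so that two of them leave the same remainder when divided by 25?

Use the pigeonhole principle on residue classes: group the integers by remainder mod 25; there are 25 residue classes, each nonempty in this range.
Choosing one from each class (25 integers) avoids any shared remainder.
One more choice must repeat a class, so two differ by a multiple of 25. Hence 25 + 1 = 26.

26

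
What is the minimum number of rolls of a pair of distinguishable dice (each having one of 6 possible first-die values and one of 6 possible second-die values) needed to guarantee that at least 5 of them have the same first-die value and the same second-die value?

There are 6 × 6 = 36 (first-die value, second-die value) combinations acting as pigeonholes.
With 36 × 4 = 144 rolls of a pair of distinguishable dice we could place exactly 4 in each, with no (first-die value, second-die value) pair reaching 5.
One more forces some (first-die value, second-die value) pair to hold 5, so 144 + 1 = 145.

145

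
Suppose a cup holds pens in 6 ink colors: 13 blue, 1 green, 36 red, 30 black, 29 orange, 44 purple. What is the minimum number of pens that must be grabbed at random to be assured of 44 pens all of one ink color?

153

Treat the 6 ink colors as pigeonholes.
In the worst case we take at most 43 of each ink color, but all 13 blue, all 1 green, all 36 red, all 30 black, and all 29 orange (fewer than 43), giving 13 + 1 + 36 + 30 + 29 + 43 = 152.
One more pen then forces some ink color to 44, so 152 + 1 = 153.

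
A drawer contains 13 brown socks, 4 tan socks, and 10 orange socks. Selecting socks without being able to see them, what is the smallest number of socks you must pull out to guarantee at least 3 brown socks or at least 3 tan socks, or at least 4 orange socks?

The worst case stops just short of every target: 2 brown, 2 tan, 3 orange — 2 + 2 + 3 = 7 socks.
One more sock must push some color to its target, so 7 + 1 = 8.

8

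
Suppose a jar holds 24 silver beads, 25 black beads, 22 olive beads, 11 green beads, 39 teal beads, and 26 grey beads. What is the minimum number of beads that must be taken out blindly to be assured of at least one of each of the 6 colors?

The hardest color to obtain is green: we could draw every other bead first — 147 − 11 = 136 beads — without a single green one.
The next draw must be green, so 136 + 1 = 137.

137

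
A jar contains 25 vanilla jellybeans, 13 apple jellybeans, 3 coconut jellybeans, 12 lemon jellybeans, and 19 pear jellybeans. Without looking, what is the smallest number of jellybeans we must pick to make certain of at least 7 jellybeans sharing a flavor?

28

In the worst case we take at most 6 of each flavor, but all 3 coconut (fewer than 6), giving 6 + 6 + 3 + 6 + 6 = 27.
One more jellybean then forces some flavor to 7, so 27 + 1 = 28.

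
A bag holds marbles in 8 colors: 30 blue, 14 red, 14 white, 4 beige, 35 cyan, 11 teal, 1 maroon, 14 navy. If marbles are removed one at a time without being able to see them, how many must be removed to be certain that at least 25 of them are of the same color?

107

Treat the 8 colors as pigeonholes.
In the worst case we take at most 24 of each color, but all 14 red, all 14 white, all 4 beige, all 11 teal, all 1 maroon, and all 14 navy (fewer than 24), giving 24 + 14 + 14 + 4 + 24 + 11 + 1 + 14 = 106.
One more marble then forces some color to 25, so 106 + 1 = 107.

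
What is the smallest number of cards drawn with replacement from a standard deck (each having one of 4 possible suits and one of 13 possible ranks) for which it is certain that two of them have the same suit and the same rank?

There are 4 × 13 = 52 (suit, rank) combinations acting as pigeonholes.
With 52 cards drawn with replacement from a standard deck we could place one in each, avoiding any repeat.
One more forces some (suit, rank) pair to hold 2, so 52 + 1 = 53.

53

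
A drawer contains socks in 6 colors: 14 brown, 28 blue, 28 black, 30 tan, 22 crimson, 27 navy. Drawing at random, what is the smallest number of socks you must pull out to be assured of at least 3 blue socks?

The worst case draws every non-blue sock first: 14 + 28 + 30 + 22 + 27 = 121.
The next 3 draws are then forced to be blue, giving 121 + 3 = 124.

124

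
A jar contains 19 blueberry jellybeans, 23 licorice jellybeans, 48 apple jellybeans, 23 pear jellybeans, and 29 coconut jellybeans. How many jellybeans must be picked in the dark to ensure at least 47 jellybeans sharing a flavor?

Treat the 5 flavors as pigeonholes.
In the worst case we take at most 46 of each flavor, but all 19 blueberry, all 23 licorice, all 23 pear, and all 29 coconut (fewer than 46), giving 19 + 23 + 46 + 23 + 29 = 140.
One more jellybean then forces some flavor to 47, so 140 + 1 = 141.

141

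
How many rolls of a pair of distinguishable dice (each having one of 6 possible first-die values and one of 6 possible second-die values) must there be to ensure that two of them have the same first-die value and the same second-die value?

37

There are 6 × 6 = 36 (first-die value, second-die value) combinations acting as pigeonholes.
With 36 rolls of a pair of distinguishable dice we could place one in each, avoiding any repeat.
One more forces some (first-die value, second-die value) pair to hold 2, so 36 + 1 = 37.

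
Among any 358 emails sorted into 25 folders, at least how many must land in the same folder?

15

If each of the 25 folders held at most 14, the total would be at most 25 × 14 = 350 < 358, a contradiction.
So at least one holds ⌈358/25⌉ = 15.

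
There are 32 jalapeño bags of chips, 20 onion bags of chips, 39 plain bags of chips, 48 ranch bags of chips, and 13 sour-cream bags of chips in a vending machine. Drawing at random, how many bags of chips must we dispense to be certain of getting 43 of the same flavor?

147

Treat the 5 flavors as pigeonholes.
In the worst case we take at most 42 of each flavor, but all 32 jalapeño, all 20 onion, all 39 plain, and all 13 sour-cream (fewer than 42), giving 32 + 20 + 39 + 42 + 13 = 146.
One more bag of chips then forces some flavor to 43, so 146 + 1 = 147.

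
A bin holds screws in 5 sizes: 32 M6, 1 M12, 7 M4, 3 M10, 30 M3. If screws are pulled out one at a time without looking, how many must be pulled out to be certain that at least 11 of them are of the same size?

32

In the worst case we take at most 10 of each size, but all 1 M12, all 7 M4, and all 3 M10 (fewer than 10), giving 10 + 1 + 7 + 3 + 10 = 31.
One more screw then forces some size to 11, so 31 + 1 = 32.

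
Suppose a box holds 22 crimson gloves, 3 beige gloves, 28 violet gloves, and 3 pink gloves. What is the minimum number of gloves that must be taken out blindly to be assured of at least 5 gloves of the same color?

In the worst case we take at most 4 of each color, but all 3 beige and all 3 pink (fewer than 4), giving 4 + 3 + 4 + 3 = 14.
One more glove then forces some color to 5, so 14 + 1 = 15.

15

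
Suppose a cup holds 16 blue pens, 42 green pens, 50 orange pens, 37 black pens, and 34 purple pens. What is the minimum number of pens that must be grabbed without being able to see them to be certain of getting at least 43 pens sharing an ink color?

In the worst case we take at most 42 of each ink color, but all 16 blue, all 37 black, and all 34 purple (fewer than 42), giving 16 + 42 + 42 + 37 + 34 = 171.
One more pen then forces some ink color to 43, so 171 + 1 = 172.

172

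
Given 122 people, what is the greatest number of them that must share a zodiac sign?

There are 12 zodiac signs, which serve as the pigeonholes.
If each of the 12 zodiac signs held at most 10, the total would be at most 12 × 10 = 120 < 122, a contradiction.
So at least one holds ⌈122/12⌉ = 11.

11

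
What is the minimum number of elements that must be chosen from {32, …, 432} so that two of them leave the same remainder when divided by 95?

96

Use the pigeonhole principle on residue classes: group the integers by remainder mod 95; there are 95 residue classes, each nonempty in this range.
Choosing one from each class (95 integers) avoids any shared remainder.
One more choice must repeat a class, so two differ by a multiple of 95. Hence 95 + 1 = 96.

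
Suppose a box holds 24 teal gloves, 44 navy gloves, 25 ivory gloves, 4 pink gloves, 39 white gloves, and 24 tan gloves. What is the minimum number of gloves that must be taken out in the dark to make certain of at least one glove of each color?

157

The hardest color to obtain is pink: we could draw every other glove first — 160 − 4 = 156 gloves — without a single pink one.
The next draw must be pink, so 156 + 1 = 157.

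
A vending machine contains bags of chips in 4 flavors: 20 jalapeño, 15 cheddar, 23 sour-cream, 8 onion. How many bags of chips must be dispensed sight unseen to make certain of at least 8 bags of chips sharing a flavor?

Treat the 4 flavors as pigeonholes.
The worst case takes 7 bags of chips of each flavor without reaching 8 of any: 4 × 7 = 28.
The next bag of chips must bring some flavor to 8, so 28 + 1 = 29.

29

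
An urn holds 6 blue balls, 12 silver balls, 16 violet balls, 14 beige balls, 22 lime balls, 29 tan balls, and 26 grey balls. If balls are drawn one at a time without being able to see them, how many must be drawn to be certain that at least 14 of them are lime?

117

To avoid lime balls as long as possible, exhaust the other 6 colors first.
The worst case draws every non-lime ball first: 6 + 12 + 16 + 14 + 29 + 26 = 103.
The next 14 draws are then forced to be lime, giving 103 + 14 = 117.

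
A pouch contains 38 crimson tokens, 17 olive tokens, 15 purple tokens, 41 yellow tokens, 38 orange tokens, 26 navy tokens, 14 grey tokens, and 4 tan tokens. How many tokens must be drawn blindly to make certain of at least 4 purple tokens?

182

To avoid purple tokens as long as possible, exhaust the other 7 colors first.
The worst case draws every non-purple token first: 38 + 17 + 41 + 38 + 26 + 14 + 4 = 178.
The next 4 draws are then forced to be purple, giving 178 + 4 = 182.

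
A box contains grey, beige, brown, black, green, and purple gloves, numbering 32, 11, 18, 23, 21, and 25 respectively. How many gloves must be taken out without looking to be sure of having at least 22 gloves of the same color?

Treat the 6 colors as pigeonholes.
In the worst case we take at most 21 of each color, but all 11 beige and all 18 brown (fewer than 21), giving 21 + 11 + 18 + 21 + 21 + 21 = 113.
One more glove then forces some color to 22, so 113 + 1 = 114.

114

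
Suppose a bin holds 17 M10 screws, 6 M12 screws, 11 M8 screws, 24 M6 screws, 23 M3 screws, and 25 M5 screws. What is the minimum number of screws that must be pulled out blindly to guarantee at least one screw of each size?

101

The hardest size to obtain is M12: we could draw every other screw first — 106 − 6 = 100 screws — without a single M12 one.
The next draw must be M12, so 100 + 1 = 101.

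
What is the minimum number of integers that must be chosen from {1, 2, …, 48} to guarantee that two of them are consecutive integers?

25

Partition {1, …, 48} into 24 pairs: {1,2}, {3,4}, …, {47,48}.
Choosing 24 integers — say the 24 even numbers 2, 4, …, 48 — takes one from each pair and avoids the property.
Choosing 25 forces two into the same pair by pigeonhole, and those are consecutive. So 25.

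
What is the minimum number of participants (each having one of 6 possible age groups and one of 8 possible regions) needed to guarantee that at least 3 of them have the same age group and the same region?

97

There are 6 × 8 = 48 (age group, region) combinations acting as pigeonholes.
With 48 × 2 = 96 participants we could place exactly 2 in each, with no (age group, region) pair reaching 3.
One more forces some (age group, region) pair to hold 3, so 96 + 1 = 97.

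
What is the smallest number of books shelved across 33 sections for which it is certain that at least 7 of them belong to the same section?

199

There are 33 sections acting as pigeonholes.
With 33 × 6 = 198 books we could place exactly 6 in each, with no class reaching 7.
One more forces some class to hold 7, so 198 + 1 = 199.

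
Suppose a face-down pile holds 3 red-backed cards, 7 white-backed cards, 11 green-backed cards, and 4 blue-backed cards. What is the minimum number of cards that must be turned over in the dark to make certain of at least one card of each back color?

The hardest back color to obtain is red-backed: we could draw every other card first — 25 − 3 = 22 cards — without a single red-backed one.
The next draw must be red-backed, so 22 + 1 = 23.

23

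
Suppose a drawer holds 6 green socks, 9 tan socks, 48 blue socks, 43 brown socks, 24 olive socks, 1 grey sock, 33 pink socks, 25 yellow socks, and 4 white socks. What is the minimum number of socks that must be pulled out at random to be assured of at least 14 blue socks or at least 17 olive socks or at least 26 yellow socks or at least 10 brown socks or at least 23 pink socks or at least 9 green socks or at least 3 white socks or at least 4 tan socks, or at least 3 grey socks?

98

The worst case stops just short of every target: all 6 green, 3 tan, 13 blue, 9 brown, 16 olive, all 1 grey, 22 pink, 25 yellow, 2 white — 6 + 3 + 13 + 9 + 16 + 1 + 22 + 25 + 2 = 97 socks.
One more sock must push some color to its target, so 97 + 1 = 98.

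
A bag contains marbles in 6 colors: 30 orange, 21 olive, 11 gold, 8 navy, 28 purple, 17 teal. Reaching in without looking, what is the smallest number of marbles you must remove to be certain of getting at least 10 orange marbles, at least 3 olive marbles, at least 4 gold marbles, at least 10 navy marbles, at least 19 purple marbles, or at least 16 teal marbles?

Each of the 6 colors has its own threshold; avoid all of them simultaneously.
The worst case stops just short of every target: 9 orange, 2 olive, 3 gold, all 8 navy, 18 purple, 15 teal — 9 + 2 + 3 + 8 + 18 + 15 = 55 marbles.
One more marble must push some color to its target, so 55 + 1 = 56.

56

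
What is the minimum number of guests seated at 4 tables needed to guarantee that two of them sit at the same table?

5

There are 4 tables acting as pigeonholes.
With 4 guests we could place one in each, avoiding any repeat.
One more forces some class to hold 2, so 4 + 1 = 5.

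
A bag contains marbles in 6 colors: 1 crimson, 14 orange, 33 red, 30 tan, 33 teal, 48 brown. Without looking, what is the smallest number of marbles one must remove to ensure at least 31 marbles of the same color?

In the worst case we take at most 30 of each color, but all 1 crimson and all 14 orange (fewer than 30), giving 1 + 14 + 30 + 30 + 30 + 30 = 135.
One more marble then forces some color to 31, so 135 + 1 = 136.

136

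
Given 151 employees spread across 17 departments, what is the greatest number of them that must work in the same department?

9

If each of the 17 departments held at most 8, the total would be at most 17 × 8 = 136 < 151, a contradiction.
So at least one holds ⌈151/17⌉ = 9.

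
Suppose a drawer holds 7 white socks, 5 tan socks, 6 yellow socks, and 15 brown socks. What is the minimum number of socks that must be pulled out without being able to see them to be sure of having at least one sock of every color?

29

The hardest color to obtain is tan: we could draw every other sock first — 33 − 5 = 28 socks — without a single tan one.
The next draw must be tan, so 28 + 1 = 29.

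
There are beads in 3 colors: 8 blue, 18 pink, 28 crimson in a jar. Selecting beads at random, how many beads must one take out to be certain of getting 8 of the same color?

22

The worst case takes 7 beads of each color without reaching 8 of any: 3 × 7 = 21.
The next bead must bring some color to 8, so 21 + 1 = 22.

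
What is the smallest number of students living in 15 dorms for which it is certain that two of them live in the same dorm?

There are 15 dorms acting as pigeonholes.
With 15 students we could place one in each, avoiding any repeat.
One more forces some class to hold 2, so 15 + 1 = 16.

16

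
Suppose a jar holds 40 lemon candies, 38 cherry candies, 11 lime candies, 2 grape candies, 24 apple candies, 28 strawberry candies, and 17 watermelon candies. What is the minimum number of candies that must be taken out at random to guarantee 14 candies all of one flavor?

In the worst case we take at most 13 of each flavor, but all 11 lime and all 2 grape (fewer than 13), giving 13 + 13 + 11 + 2 + 13 + 13 + 13 = 78.
One more candy then forces some flavor to 14, so 78 + 1 = 79.

79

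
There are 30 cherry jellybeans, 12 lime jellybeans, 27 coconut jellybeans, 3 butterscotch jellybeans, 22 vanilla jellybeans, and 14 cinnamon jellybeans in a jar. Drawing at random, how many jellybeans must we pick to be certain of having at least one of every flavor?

106

The hardest flavor to obtain is butterscotch: we could draw every other jellybean first — 108 − 3 = 105 jellybeans — without a single butterscotch one.
The next draw must be butterscotch, so 105 + 1 = 106.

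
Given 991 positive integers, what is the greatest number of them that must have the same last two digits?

10

The 991 positive integers fall into 100 possible two-digit endings.
If each of the 100 possible two-digit endings held at most 9, the total would be at most 100 × 9 = 900 < 991, a contradiction.
So at least one holds ⌈991/100⌉ = 10.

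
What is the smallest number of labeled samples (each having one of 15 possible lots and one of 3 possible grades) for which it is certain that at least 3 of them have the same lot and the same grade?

There are 15 × 3 = 45 (lot, grade) combinations acting as pigeonholes.
With 45 × 2 = 90 labeled samples we could place exactly 2 in each, with no (lot, grade) pair reaching 3.
One more forces some (lot, grade) pair to hold 3, so 90 + 1 = 91.

91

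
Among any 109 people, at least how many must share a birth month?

10

If each of the 12 months of the year held at most 9, the total would be at most 12 × 9 = 108 < 109, a contradiction.
So at least one holds ⌈109/12⌉ = 10.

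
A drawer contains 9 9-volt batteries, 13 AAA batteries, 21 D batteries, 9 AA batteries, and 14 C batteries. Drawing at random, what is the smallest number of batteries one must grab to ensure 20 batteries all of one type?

65

In the worst case we take at most 19 of each type, but all 9 9-volt, all 13 AAA, all 9 AA, and all 14 C (fewer than 19), giving 9 + 13 + 19 + 9 + 14 = 64.
One more battery then forces some type to 20, so 64 + 1 = 65.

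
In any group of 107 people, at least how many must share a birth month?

9

If each of the 12 months of the year held at most 8, the total would be at most 12 × 8 = 96 < 107, a contradiction.
So at least one holds ⌈107/12⌉ = 9.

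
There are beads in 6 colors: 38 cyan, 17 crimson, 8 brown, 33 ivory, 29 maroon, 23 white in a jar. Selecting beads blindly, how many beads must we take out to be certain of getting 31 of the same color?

138

Treat the 6 colors as pigeonholes.
In the worst case we take at most 30 of each color, but all 17 crimson, all 8 brown, all 29 maroon, and all 23 white (fewer than 30), giving 30 + 17 + 8 + 30 + 29 + 23 = 137.
One more bead then forces some color to 31, so 137 + 1 = 138.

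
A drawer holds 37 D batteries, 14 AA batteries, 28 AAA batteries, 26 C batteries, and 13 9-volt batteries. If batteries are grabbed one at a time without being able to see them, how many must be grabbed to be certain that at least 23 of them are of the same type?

In the worst case we take at most 22 of each type, but all 14 AA and all 13 9-volt (fewer than 22), giving 22 + 14 + 22 + 22 + 13 = 93.
One more battery then forces some type to 23, so 93 + 1 = 94.

94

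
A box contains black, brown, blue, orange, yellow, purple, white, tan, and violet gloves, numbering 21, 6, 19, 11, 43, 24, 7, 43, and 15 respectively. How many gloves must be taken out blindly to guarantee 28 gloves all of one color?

In the worst case we take at most 27 of each color, but all 21 black, all 6 brown, all 19 blue, all 11 orange, all 24 purple, all 7 white, and all 15 violet (fewer than 27), giving 21 + 6 + 19 + 11 + 27 + 24 + 7 + 27 + 15 = 157.
One more glove then forces some color to 28, so 157 + 1 = 158.

158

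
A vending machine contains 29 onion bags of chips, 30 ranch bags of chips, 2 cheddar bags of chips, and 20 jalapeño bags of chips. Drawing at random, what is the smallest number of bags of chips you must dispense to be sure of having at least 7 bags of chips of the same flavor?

In the worst case we take at most 6 of each flavor, but all 2 cheddar (fewer than 6), giving 6 + 6 + 2 + 6 = 20.
One more bag of chips then forces some flavor to 7, so 20 + 1 = 21.

21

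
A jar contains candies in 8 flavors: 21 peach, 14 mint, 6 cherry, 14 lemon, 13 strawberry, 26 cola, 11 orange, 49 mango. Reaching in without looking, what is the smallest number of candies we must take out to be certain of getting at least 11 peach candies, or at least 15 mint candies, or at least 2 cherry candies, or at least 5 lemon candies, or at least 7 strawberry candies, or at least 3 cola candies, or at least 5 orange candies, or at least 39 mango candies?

80

The worst case stops just short of every target: 10 peach, 14 mint, 1 cherry, 4 lemon, 6 strawberry, 2 cola, 4 orange, 38 mango — 10 + 14 + 1 + 4 + 6 + 2 + 4 + 38 = 79 candies.
One more candy must push some flavor to its target, so 79 + 1 = 80.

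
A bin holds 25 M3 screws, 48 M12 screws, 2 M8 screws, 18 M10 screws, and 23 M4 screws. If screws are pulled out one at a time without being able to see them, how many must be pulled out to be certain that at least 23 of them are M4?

The worst case draws every non-M4 screw first: 25 + 48 + 2 + 18 = 93.
The next 23 draws are then forced to be M4, giving 93 + 23 = 116.

116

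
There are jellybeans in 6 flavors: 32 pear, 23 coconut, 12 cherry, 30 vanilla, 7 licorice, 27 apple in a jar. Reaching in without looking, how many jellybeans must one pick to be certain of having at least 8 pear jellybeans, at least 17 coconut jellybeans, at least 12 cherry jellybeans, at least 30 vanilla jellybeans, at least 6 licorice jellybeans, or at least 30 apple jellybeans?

The worst case stops just short of every target: 7 pear, 16 coconut, 11 cherry, 29 vanilla, 5 licorice, all 27 apple — 7 + 16 + 11 + 29 + 5 + 27 = 95 jellybeans.
One more jellybean must push some flavor to its target, so 95 + 1 = 96.

96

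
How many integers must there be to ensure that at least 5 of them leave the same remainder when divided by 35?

141

There are 35 residue classes modulo 35 acting as pigeonholes.
With 35 × 4 = 140 integers we could place exactly 4 in each, with no class reaching 5.
One more forces some class to hold 5, so 140 + 1 = 141.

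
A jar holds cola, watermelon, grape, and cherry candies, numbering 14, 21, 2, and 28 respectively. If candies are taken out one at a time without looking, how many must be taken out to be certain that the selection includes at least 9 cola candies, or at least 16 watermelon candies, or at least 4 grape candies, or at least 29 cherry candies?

The worst case stops just short of every target: 8 cola, 15 watermelon, all 2 grape, 28 cherry — 8 + 15 + 2 + 28 = 53 candies.
One more candy must push some flavor to its target, so 53 + 1 = 54.

54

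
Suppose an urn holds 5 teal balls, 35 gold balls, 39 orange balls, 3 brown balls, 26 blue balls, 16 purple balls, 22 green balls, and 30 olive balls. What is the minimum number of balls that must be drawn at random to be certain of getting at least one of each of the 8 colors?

The hardest color to obtain is brown: we could draw every other ball first — 176 − 3 = 173 balls — without a single brown one.
The next draw must be brown, so 173 + 1 = 174.

174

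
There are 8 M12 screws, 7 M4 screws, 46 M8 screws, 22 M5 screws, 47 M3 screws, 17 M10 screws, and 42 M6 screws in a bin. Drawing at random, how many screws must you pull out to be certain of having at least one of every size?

The hardest size to obtain is M4: we could draw every other screw first — 189 − 7 = 182 screws — without a single M4 one.
The next draw must be M4, so 182 + 1 = 183.

183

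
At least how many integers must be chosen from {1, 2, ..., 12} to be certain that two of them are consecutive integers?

7

Partition {1, …, 12} into 6 pairs: {1,2}, {3,4}, …, {11,12}.
Choosing 6 integers — say the 6 even numbers 2, 4, …, 12 — takes one from each pair and avoids the property.
Choosing 7 forces two into the same pair by pigeonhole, and those are consecutive. So 7.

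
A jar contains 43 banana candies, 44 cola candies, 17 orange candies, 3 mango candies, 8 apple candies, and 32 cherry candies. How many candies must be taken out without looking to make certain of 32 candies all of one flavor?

In the worst case we take at most 31 of each flavor, but all 17 orange, all 3 mango, and all 8 apple (fewer than 31), giving 31 + 31 + 17 + 3 + 8 + 31 = 121.
One more candy then forces some flavor to 32, so 121 + 1 = 122.

122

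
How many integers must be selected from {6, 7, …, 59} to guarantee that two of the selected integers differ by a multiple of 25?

26

Group the integers by remainder mod 25; there are 25 residue classes, each nonempty in this range.
Choosing one from each class (25 integers) avoids any shared remainder.
One more choice must repeat a class, so two differ by a multiple of 25. Hence 25 + 1 = 26.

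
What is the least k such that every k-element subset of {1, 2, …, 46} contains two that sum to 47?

24

Partition {1, …, 46} into 23 pairs: {1,46}, {2,45}, …, {23,24}.
Choosing 23 integers — say the integers 1 through 23 — takes one from each pair and avoids the property.
Choosing 24 forces two into the same pair by pigeonhole, and those sum to 47. So 24.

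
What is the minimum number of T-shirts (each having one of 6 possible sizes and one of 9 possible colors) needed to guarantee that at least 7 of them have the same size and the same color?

There are 6 × 9 = 54 (size, color) combinations acting as pigeonholes.
With 54 × 6 = 324 T-shirts we could place exactly 6 in each, with no (size, color) pair reaching 7.
One more forces some (size, color) pair to hold 7, so 324 + 1 = 325.

325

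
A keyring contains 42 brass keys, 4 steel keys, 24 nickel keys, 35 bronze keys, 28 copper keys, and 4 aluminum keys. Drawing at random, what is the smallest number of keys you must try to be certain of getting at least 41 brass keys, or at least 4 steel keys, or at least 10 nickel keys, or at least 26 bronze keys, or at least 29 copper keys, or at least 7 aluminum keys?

110

Each of the 6 types has its own threshold; avoid all of them simultaneously.
The worst case stops just short of every target: 40 brass, 3 steel, 9 nickel, 25 bronze, 28 copper, all 4 aluminum — 40 + 3 + 9 + 25 + 28 + 4 = 109 keys.
One more key must push some type to its target, so 109 + 1 = 110.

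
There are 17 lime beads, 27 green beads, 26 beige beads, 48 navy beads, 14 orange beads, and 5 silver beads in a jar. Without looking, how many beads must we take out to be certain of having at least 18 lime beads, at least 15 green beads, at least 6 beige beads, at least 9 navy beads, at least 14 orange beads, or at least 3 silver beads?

60

The worst case stops just short of every target: 17 lime, 14 green, 5 beige, 8 navy, 13 orange, 2 silver — 17 + 14 + 5 + 8 + 13 + 2 = 59 beads.
One more bead must push some color to its target, so 59 + 1 = 60.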